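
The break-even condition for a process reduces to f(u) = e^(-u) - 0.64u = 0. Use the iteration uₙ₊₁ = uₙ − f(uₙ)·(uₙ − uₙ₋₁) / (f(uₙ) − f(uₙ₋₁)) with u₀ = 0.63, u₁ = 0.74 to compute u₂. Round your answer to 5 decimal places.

0.74307

f(0.63) = 0.1293918, f(0.74) = 0.0035139
u₂ = 0.7400000 − 0.0035139·(0.7400000 − 0.6300000) / (0.0035139 − 0.1293918) = 0.7400000 − (0.0003865)/(-0.1258779) = 0.7430707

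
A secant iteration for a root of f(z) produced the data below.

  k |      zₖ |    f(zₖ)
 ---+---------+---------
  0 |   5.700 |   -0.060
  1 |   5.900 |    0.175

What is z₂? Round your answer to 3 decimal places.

z₂ = 5.900 − 0.175·(5.900 − 5.700) / (0.175 − (-0.060))
   = 5.900 − (0.03500)/(0.23500) = 5.75106

5.751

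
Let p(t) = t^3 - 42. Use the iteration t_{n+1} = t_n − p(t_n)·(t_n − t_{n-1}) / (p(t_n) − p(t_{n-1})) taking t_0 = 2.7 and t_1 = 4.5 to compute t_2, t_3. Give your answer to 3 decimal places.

3.262, 3.422

p(2.7) = -22.31700, p(4.5) = 49.12500
t_2 = 4.50000 − 49.12500·(4.50000 − 2.70000) / (49.12500 − (-22.31700)) = 4.50000 − (88.42500)/(71.44200) = 3.26228
p(3.26228) = -7.28119
t_3 = 3.26228 − (-7.28119)·(3.26228 − 4.50000) / (-7.28119 − 49.12500) = 3.26228 − (9.01206)/(-56.40619) = 3.42205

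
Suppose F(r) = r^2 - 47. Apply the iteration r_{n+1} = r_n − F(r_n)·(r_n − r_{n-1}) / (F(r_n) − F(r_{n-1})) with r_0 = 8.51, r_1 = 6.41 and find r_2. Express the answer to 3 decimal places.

6.806

F(8.51) = 25.42010, F(6.41) = -5.91190
r_2 = 6.41000 − (-5.91190)·(6.41000 − 8.51000) / (-5.91190 − 25.42010) = 6.41000 − (12.41499)/(-31.33200) = 6.80624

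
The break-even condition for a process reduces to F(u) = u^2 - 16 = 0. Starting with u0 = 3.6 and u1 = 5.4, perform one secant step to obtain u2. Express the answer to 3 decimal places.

F(3.6) = -3.04000, F(5.4) = 13.16000
u2 = 5.40000 − 13.16000·(5.40000 − 3.60000) / (13.16000 − (-3.04000)) = 5.40000 − (23.68800)/(16.20000) = 3.93778

3.938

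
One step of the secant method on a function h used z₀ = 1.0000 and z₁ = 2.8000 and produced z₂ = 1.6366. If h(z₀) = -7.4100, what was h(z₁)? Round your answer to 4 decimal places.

The secant line through (1.0000, -7.4100) and (2.8000, h(z₁)) crosses zero at z₂ = 1.6366.
So (1.0000, -7.4100), (2.8000, h(z₁)), (1.6366, 0) are collinear:
h(z₁) = -7.4100 · (2.8000 − 1.6366) / (1.0000 − 1.6366) = -7.4100 · (1.163400)/(-0.636600) = 13.541932

13.5419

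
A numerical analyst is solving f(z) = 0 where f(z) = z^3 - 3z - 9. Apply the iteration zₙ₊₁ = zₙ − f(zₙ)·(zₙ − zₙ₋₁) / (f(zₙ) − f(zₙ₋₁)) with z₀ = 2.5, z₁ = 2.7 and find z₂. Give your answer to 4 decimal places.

2.5506

f(2.5) = -0.875000, f(2.7) = 2.583000
z₂ = 2.700000 − 2.583000·(2.700000 − 2.500000) / (2.583000 − (-0.875000)) = 2.700000 − (0.516600)/(3.458000) = 2.550607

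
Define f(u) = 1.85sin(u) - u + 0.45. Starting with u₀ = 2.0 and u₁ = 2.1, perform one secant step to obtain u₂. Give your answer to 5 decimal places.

f(2.0) = 0.1322002, f(2.1) = -0.0530627
u₂ = 2.1000000 − (-0.0530627)·(2.1000000 − 2.0000000) / (-0.0530627 − 0.1322002) = 2.1000000 − (-0.0053063)/(-0.1852629) = 2.0713582

2.07136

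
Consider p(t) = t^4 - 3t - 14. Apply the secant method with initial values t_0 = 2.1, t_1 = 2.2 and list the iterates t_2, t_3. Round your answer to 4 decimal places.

2.1232, 2.1245

p(2.1) = -0.851900, p(2.2) = 2.825600
t_2 = 2.200000 − 2.825600·(2.200000 − 2.100000) / (2.825600 − (-0.851900)) = 2.200000 − (0.282560)/(3.677500) = 2.123165
p(2.123165) = -0.048960
t_3 = 2.123165 − (-0.048960)·(2.123165 − 2.200000) / (-0.048960 − 2.825600) = 2.123165 − (0.003762)/(-2.874560) = 2.124474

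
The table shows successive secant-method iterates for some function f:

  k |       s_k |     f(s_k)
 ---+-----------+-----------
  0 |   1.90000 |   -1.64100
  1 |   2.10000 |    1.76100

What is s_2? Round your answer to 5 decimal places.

1.99647

s_2 = 2.10000 − 1.76100·(2.10000 − 1.90000) / (1.76100 − (-1.64100))
   = 2.10000 − (0.3522000)/(3.4020000) = 1.9964727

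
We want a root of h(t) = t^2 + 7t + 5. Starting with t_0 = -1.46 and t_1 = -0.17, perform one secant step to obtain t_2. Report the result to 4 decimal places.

h(-1.46) = -3.088400, h(-0.17) = 3.838900
t_2 = -0.170000 − 3.838900·(-0.170000 − (-1.460000)) / (3.838900 − (-3.088400)) = -0.170000 − (4.952181)/(6.927300) = -0.884879

-0.8849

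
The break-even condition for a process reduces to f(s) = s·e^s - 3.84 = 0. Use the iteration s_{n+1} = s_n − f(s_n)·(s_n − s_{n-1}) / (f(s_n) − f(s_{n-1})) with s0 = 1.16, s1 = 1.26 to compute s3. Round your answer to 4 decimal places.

1.1799

f(1.16) = -0.139677, f(1.26) = 0.602031
s2 = 1.260000 − 0.602031·(1.260000 − 1.160000) / (0.602031 − (-0.139677)) = 1.260000 − (0.060203)/(0.741708) = 1.178832
f(1.178832) = -0.008119
s3 = 1.178832 − (-0.008119)·(1.178832 − 1.260000) / (-0.008119 − 0.602031) = 1.178832 − (0.000659)/(-0.610150) = 1.179912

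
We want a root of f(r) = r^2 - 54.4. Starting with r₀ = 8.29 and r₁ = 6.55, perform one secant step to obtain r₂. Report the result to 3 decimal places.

7.325

f(8.29) = 14.32410, f(6.55) = -11.49750
r₂ = 6.55000 − (-11.49750)·(6.55000 − 8.29000) / (-11.49750 − 14.32410) = 6.55000 − (20.00565)/(-25.82160) = 7.32476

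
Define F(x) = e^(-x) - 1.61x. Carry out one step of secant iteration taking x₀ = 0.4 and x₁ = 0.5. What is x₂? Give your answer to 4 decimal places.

0.4117

F(0.4) = 0.026320, F(0.5) = -0.198469
x₂ = 0.500000 − (-0.198469)·(0.500000 − 0.400000) / (-0.198469 − 0.026320) = 0.500000 − (-0.019847)/(-0.224789) = 0.411709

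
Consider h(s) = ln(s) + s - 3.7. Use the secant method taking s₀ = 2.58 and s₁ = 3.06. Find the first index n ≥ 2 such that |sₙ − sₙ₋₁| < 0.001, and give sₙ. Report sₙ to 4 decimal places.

n = 4, sₙ = 2.7049

h(2.58) = -0.172211, h(3.06) = 0.478415
s₂ = 3.060000 − 0.478415·(0.480000)/(0.650626) = 2.707049;  |Δ| = 0.352951
h(2.707049) = 0.002908
s₃ = 2.707049 − 0.002908·(-0.352951)/(-0.475507) = 2.704890;  |Δ| = 0.002158
h(2.704890) = -0.000048
s₄ = 2.704890 − (-0.000048)·(-0.002158)/(-0.002956) = 2.704926;  |Δ| = 0.000035
|s₄ − s₃| = 0.000035 < 0.001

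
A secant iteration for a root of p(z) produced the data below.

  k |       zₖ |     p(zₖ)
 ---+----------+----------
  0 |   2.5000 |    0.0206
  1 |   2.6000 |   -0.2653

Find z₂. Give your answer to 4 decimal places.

z₂ = 2.6000 − (-0.2653)·(2.6000 − 2.5000) / (-0.2653 − 0.0206)
   = 2.6000 − (-0.026530)/(-0.285900) = 2.507205

2.5072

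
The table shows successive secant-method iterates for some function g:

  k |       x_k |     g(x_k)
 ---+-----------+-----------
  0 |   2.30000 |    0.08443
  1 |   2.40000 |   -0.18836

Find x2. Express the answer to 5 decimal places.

x2 = 2.40000 − (-0.18836)·(2.40000 − 2.30000) / (-0.18836 − 0.08443)
   = 2.40000 − (-0.0188360)/(-0.2727900) = 2.3309505

2.33095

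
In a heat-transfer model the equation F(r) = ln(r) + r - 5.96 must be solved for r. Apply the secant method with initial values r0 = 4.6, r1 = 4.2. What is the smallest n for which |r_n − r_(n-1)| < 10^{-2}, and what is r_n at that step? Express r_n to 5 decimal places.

F(4.6) = 0.1660563, F(4.2) = -0.3249155
r2 = 4.2000000 − (-0.3249155)·(-0.4000000)/(-0.4909718) = 4.4647121;  |Δ| = 0.2647121
F(4.4647121) = 0.0009169
r3 = 4.4647121 − 0.0009169·(0.2647121)/(0.3258324) = 4.4639672;  |Δ| = 0.0007449
|r3 − r2| = 0.0007449 < 10^{-2}

n = 3, r_n = 4.46397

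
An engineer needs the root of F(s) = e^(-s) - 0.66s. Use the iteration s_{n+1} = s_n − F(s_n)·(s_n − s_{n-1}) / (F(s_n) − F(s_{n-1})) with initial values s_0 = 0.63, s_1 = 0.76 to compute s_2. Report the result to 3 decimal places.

0.731

F(0.63) = 0.11679, F(0.76) = -0.03393
s_2 = 0.76000 − (-0.03393)·(0.76000 − 0.63000) / (-0.03393 − 0.11679) = 0.76000 − (-0.00441)/(-0.15073) = 0.73073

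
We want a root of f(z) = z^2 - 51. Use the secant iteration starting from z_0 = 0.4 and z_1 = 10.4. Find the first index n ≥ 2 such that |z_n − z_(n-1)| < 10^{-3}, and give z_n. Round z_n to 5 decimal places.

n = 7, z_n = 7.14143

f(0.4) = -50.8400000, f(10.4) = 57.1600000
z_2 = 10.4000000 − 57.1600000·(10.0000000)/(108.0000000) = 5.1074074;  |Δ| = 5.2925926
f(5.1074074) = -24.9143896
z_3 = 5.1074074 − (-24.9143896)·(-5.2925926)/(-82.0743896) = 6.7140196;  |Δ| = 1.6066122
f(6.7140196) = -5.9219410
z_4 = 6.7140196 − (-5.9219410)·(1.6066122)/(18.9924486) = 7.2149693;  |Δ| = 0.5009498
f(7.2149693) = 1.0557826
z_5 = 7.2149693 − 1.0557826·(0.5009498)/(6.9777237) = 7.1391718;  |Δ| = 0.0757975
f(7.1391718) = -0.0322255
z_6 = 7.1391718 − (-0.0322255)·(-0.0757975)/(-1.0880081) = 7.1414169;  |Δ| = 0.0022450
f(7.1414169) = -0.0001651
z_7 = 7.1414169 − (-0.0001651)·(0.0022450)/(0.0320604) = 7.1414284;  |Δ| = 0.0000116
|z_7 − z_6| = 0.0000116 < 10^{-3}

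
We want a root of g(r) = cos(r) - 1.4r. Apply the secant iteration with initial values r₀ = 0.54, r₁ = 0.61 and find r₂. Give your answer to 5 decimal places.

g(0.54) = 0.1017087, g(0.61) = -0.0343520
r₂ = 0.6100000 − (-0.0343520)·(0.6100000 − 0.5400000) / (-0.0343520 − 0.1017087) = 0.6100000 − (-0.0024046)/(-0.1360607) = 0.5923267

0.59233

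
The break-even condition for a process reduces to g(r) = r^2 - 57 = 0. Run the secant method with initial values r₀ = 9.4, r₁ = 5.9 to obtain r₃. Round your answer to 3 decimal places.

g(9.4) = 31.36000, g(5.9) = -22.19000
r₂ = 5.90000 − (-22.19000)·(5.90000 − 9.40000) / (-22.19000 − 31.36000) = 5.90000 − (77.66500)/(-53.55000) = 7.35033
g(7.35033) = -2.97270
r₃ = 7.35033 − (-2.97270)·(7.35033 − 5.90000) / (-2.97270 − (-22.19000)) = 7.35033 − (-4.31138)/(19.21730) = 7.57468

7.575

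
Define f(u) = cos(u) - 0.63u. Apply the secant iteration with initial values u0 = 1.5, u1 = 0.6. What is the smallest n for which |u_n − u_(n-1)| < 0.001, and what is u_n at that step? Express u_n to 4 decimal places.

f(1.5) = -0.874263, f(0.6) = 0.447336
u2 = 0.600000 − 0.447336·(-0.900000)/(1.321598) = 0.904633;  |Δ| = 0.304633
f(0.904633) = 0.048056
u3 = 0.904633 − 0.048056·(0.304633)/(-0.399280) = 0.941297;  |Δ| = 0.036664
f(0.941297) = -0.004277
u4 = 0.941297 − (-0.004277)·(0.036664)/(-0.052333) = 0.938301;  |Δ| = 0.002997
f(0.938301) = 0.000030
u5 = 0.938301 − 0.000030·(-0.002997)/(0.004307) = 0.938322;  |Δ| = 0.000021
|u5 − u4| = 0.000021 < 0.001

n = 5, u_n = 0.9383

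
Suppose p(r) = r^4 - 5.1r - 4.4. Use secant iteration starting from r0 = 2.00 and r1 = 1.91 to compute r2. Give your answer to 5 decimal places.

p(2.00) = 1.4000000, p(1.91) = -0.8323664
r2 = 1.9100000 − (-0.8323664)·(1.9100000 − 2.0000000) / (-0.8323664 − 1.4000000) = 1.9100000 − (0.0749130)/(-2.2323664) = 1.9435577

1.94356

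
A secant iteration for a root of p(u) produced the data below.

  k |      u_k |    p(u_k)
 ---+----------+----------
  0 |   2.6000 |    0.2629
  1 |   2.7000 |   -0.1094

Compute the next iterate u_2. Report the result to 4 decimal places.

2.6706

u_2 = 2.7000 − (-0.1094)·(2.7000 − 2.6000) / (-0.1094 − 0.2629)
   = 2.7000 − (-0.010940)/(-0.372300) = 2.670615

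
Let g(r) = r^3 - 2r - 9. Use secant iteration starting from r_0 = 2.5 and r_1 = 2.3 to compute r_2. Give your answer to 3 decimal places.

2.394

g(2.5) = 1.62500, g(2.3) = -1.43300
r_2 = 2.30000 − (-1.43300)·(2.30000 − 2.50000) / (-1.43300 − 1.62500) = 2.30000 − (0.28660)/(-3.05800) = 2.39372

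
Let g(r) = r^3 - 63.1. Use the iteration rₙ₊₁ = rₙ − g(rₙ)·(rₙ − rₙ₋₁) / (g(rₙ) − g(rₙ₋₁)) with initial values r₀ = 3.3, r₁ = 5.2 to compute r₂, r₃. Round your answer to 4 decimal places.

g(3.3) = -27.163000, g(5.2) = 77.508000
r₂ = 5.200000 − 77.508000·(5.200000 − 3.300000) / (77.508000 − (-27.163000)) = 5.200000 − (147.265200)/(104.671000) = 3.793066
g(3.793066) = -8.527838
r₃ = 3.793066 − (-8.527838)·(3.793066 − 5.200000) / (-8.527838 − 77.508000) = 3.793066 − (11.998106)/(-86.035838) = 3.932521

3.7931, 3.9325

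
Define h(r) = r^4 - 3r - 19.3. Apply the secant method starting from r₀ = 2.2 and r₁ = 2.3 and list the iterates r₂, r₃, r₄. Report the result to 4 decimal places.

h(2.2) = -2.474400, h(2.3) = 1.784100
r₂ = 2.300000 − 1.784100·(2.300000 − 2.200000) / (1.784100 − (-2.474400)) = 2.300000 − (0.178410)/(4.258500) = 2.258105
h(2.258105) = -0.074126
r₃ = 2.258105 − (-0.074126)·(2.258105 − 2.300000) / (-0.074126 − 1.784100) = 2.258105 − (0.003106)/(-1.858226) = 2.259776
h(2.259776) = -0.002083
r₄ = 2.259776 − (-0.002083)·(2.259776 − 2.258105) / (-0.002083 − (-0.074126)) = 2.259776 − (-0.000003)/(0.072043) = 2.259825

2.2581, 2.2598, 2.2598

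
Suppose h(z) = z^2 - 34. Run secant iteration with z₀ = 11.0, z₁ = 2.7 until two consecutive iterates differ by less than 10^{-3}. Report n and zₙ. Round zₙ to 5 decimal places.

h(11.0) = 87.0000000, h(2.7) = -26.7100000
z₂ = 2.7000000 − (-26.7100000)·(-8.3000000)/(-113.7100000) = 4.6496350;  |Δ| = 1.9496350
h(4.6496350) = -12.3808940
z₃ = 4.6496350 − (-12.3808940)·(1.9496350)/(14.3291060) = 6.3341941;  |Δ| = 1.6845590
h(6.3341941) = 6.1220144
z₄ = 6.3341941 − 6.1220144·(1.6845590)/(18.5029084) = 5.7768279;  |Δ| = 0.5573661
h(5.7768279) = -0.6282591
z₅ = 5.7768279 − (-0.6282591)·(-0.5573661)/(-6.7502735) = 5.8287029;  |Δ| = 0.0518750
h(5.8287029) = -0.0262223
z₆ = 5.8287029 − (-0.0262223)·(0.0518750)/(0.6020368) = 5.8309624;  |Δ| = 0.0022595
h(5.8309624) = 0.0001223
z₇ = 5.8309624 − 0.0001223·(0.0022595)/(0.0263447) = 5.8309519;  |Δ| = 0.0000105
|z₇ − z₆| = 0.0000105 < 10^{-3}

n = 7, zₙ = 5.83095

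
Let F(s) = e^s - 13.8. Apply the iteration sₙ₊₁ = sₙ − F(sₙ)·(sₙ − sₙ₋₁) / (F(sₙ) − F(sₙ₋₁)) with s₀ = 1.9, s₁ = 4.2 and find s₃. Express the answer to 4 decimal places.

F(1.9) = -7.114106, F(4.2) = 52.886331
s₂ = 4.200000 − 52.886331·(4.200000 − 1.900000) / (52.886331 − (-7.114106)) = 4.200000 − (121.638561)/(60.000437) = 2.172705
F(2.172705) = -5.017989
s₃ = 2.172705 − (-5.017989)·(2.172705 − 4.200000) / (-5.017989 − 52.886331) = 2.172705 − (10.172943)/(-57.904320) = 2.348391

2.3484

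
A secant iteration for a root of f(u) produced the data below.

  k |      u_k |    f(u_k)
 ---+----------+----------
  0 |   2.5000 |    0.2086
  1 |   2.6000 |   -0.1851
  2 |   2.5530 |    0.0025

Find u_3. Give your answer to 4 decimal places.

2.5536

u_3 = 2.5530 − 0.0025·(2.5530 − 2.6000) / (0.0025 − (-0.1851))
   = 2.5530 − (-0.000118)/(0.187600) = 2.553626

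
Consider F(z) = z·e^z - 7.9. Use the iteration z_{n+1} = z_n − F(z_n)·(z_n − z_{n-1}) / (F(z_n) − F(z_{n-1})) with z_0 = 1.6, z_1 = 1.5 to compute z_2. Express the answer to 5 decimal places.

1.59793

F(1.6) = 0.0248519, F(1.5) = -1.1774664
z_2 = 1.5000000 − (-1.1774664)·(1.5000000 − 1.6000000) / (-1.1774664 − 0.0248519) = 1.5000000 − (0.1177466)/(-1.2023183) = 1.5979330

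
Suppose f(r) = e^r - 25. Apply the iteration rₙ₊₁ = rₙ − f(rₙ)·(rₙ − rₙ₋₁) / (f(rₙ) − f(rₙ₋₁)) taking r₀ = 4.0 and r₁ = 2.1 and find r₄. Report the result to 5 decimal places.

3.15094

f(4.0) = 29.5981500, f(2.1) = -16.8338301
r₂ = 2.1000000 − (-16.8338301)·(2.1000000 − 4.0000000) / (-16.8338301 − 29.5981500) = 2.1000000 − (31.9842772)/(-46.4319801) = 2.7888416
f(2.7888416) = -8.7378300
r₃ = 2.7888416 − (-8.7378300)·(2.7888416 − 2.1000000) / (-8.7378300 − (-16.8338301)) = 2.7888416 − (-6.0189804)/(8.0960001) = 3.5322927
f(3.5322927) = 9.2022926
r₄ = 3.5322927 − 9.2022926·(3.5322927 − 2.7888416) / (9.2022926 − (-8.7378300)) = 3.5322927 − (6.8414548)/(17.9401227) = 3.1509433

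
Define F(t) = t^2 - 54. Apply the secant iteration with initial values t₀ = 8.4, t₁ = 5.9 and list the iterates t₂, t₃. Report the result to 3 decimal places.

7.242, 7.360

F(8.4) = 16.56000, F(5.9) = -19.19000
t₂ = 5.90000 − (-19.19000)·(5.90000 − 8.40000) / (-19.19000 − 16.56000) = 5.90000 − (47.97500)/(-35.75000) = 7.24196
F(7.24196) = -1.55404
t₃ = 7.24196 − (-1.55404)·(7.24196 − 5.90000) / (-1.55404 − (-19.19000)) = 7.24196 − (-2.08546)/(17.63596) = 7.36021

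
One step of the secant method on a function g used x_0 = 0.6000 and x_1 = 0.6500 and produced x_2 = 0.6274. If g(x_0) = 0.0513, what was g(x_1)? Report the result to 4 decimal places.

-0.0423

The secant line through (0.6000, 0.0513) and (0.6500, g(x_1)) crosses zero at x_2 = 0.6274.
So (0.6000, 0.0513), (0.6500, g(x_1)), (0.6274, 0) are collinear:
g(x_1) = 0.0513 · (0.6500 − 0.6274) / (0.6000 − 0.6274) = 0.0513 · (0.022600)/(-0.027400) = -0.042313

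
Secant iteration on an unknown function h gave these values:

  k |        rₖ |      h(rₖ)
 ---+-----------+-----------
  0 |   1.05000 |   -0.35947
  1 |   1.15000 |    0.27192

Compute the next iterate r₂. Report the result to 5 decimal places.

1.10693

r₂ = 1.15000 − 0.27192·(1.15000 − 1.05000) / (0.27192 − (-0.35947))
   = 1.15000 − (0.0271920)/(0.6313900) = 1.1069331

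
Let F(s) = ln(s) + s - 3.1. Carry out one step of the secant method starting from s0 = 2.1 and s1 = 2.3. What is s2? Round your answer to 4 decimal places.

2.2774

F(2.1) = -0.258063, F(2.3) = 0.032909
s2 = 2.300000 − 0.032909·(2.300000 − 2.100000) / (0.032909 − (-0.258063)) = 2.300000 − (0.006582)/(0.290972) = 2.277380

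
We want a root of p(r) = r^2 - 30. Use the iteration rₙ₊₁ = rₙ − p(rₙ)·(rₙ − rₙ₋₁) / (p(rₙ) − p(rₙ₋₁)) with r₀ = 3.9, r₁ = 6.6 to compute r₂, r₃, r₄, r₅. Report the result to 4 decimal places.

5.3086, 5.4613, 5.4775, 5.4772

p(3.9) = -14.790000, p(6.6) = 13.560000
r₂ = 6.600000 − 13.560000·(6.600000 − 3.900000) / (13.560000 − (-14.790000)) = 6.600000 − (36.612000)/(28.350000) = 5.308571
p(5.308571) = -1.819069
r₃ = 5.308571 − (-1.819069)·(5.308571 − 6.600000) / (-1.819069 − 13.560000) = 5.308571 − (2.349198)/(-15.379069) = 5.461324
p(5.461324) = -0.173936
r₄ = 5.461324 − (-0.173936)·(5.461324 − 5.308571) / (-0.173936 − (-1.819069)) = 5.461324 − (-0.026569)/(1.645133) = 5.477475
p(5.477475) = 0.002728
r₅ = 5.477475 − 0.002728·(5.477475 − 5.461324) / (0.002728 − (-0.173936)) = 5.477475 − (0.000044)/(0.176664) = 5.477225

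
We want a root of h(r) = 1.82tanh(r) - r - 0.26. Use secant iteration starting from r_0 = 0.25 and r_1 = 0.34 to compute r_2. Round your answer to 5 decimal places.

0.34596

h(0.25) = -0.0642480, h(0.34) = -0.0039911
r_2 = 0.3400000 − (-0.0039911)·(0.3400000 − 0.2500000) / (-0.0039911 − (-0.0642480)) = 0.3400000 − (-0.0003592)/(0.0602569) = 0.3459612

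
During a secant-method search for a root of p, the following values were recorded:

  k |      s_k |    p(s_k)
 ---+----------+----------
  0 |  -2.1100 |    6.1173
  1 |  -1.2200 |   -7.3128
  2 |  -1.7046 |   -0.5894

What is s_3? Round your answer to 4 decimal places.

s_3 = -1.7046 − (-0.5894)·(-1.7046 − (-1.2200)) / (-0.5894 − (-7.3128))
   = -1.7046 − (0.285623)/(6.723400) = -1.747082

-1.7471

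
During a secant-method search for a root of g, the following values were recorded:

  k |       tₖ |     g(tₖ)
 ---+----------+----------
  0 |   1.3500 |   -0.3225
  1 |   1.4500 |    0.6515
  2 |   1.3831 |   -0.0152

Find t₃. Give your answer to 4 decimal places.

t₃ = 1.3831 − (-0.0152)·(1.3831 − 1.4500) / (-0.0152 − 0.6515)
   = 1.3831 − (0.001017)/(-0.666700) = 1.384625

1.3846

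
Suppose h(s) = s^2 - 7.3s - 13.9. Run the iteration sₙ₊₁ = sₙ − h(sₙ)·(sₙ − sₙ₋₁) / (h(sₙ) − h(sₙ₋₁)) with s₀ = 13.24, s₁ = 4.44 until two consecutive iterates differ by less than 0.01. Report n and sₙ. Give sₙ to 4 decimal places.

n = 7, sₙ = 8.8675

h(13.24) = 64.745600, h(4.44) = -26.598400
s₂ = 4.440000 − (-26.598400)·(-8.800000)/(-91.344000) = 7.002466;  |Δ| = 2.562466
h(7.002466) = -15.983470
s₃ = 7.002466 − (-15.983470)·(2.562466)/(10.614930) = 10.860909;  |Δ| = 3.858443
h(10.860909) = 24.774712
s₄ = 10.860909 − 24.774712·(3.858443)/(40.758182) = 8.515569;  |Δ| = 2.345340
h(8.515569) = -3.548740
s₅ = 8.515569 − (-3.548740)·(-2.345340)/(-28.323452) = 8.809424;  |Δ| = 0.293856
h(8.809424) = -0.602840
s₆ = 8.809424 − (-0.602840)·(0.293856)/(2.945900) = 8.869558;  |Δ| = 0.060134
h(8.869558) = 0.021287
s₇ = 8.869558 − 0.021287·(0.060134)/(0.624127) = 8.867507;  |Δ| = 0.002051
|s₇ − s₆| = 0.002051 < 0.01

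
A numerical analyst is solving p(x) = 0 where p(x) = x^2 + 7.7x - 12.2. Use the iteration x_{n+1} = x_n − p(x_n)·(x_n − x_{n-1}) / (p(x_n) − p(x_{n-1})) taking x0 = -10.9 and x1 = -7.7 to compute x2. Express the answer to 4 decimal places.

p(-10.9) = 22.680000, p(-7.7) = -12.200000
x2 = -7.700000 − (-12.200000)·(-7.700000 − (-10.900000)) / (-12.200000 − 22.680000) = -7.700000 − (-39.040000)/(-34.880000) = -8.819266

-8.8193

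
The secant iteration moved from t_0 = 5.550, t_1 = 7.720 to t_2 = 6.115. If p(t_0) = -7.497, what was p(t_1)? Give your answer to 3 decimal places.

21.297

The secant line through (5.550, -7.497) and (7.720, p(t_1)) crosses zero at t_2 = 6.115.
So (5.550, -7.497), (7.720, p(t_1)), (6.115, 0) are collinear:
p(t_1) = -7.497 · (7.720 − 6.115) / (5.550 − 6.115) = -7.497 · (1.60500)/(-0.56500) = 21.29679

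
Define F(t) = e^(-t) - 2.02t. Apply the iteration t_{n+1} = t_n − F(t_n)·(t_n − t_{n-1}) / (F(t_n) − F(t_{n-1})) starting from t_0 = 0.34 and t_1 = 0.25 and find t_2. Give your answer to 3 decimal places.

0.349

F(0.34) = 0.02497, F(0.25) = 0.27380
t_2 = 0.25000 − 0.27380·(0.25000 − 0.34000) / (0.27380 − 0.02497) = 0.25000 − (-0.02464)/(0.24883) = 0.34903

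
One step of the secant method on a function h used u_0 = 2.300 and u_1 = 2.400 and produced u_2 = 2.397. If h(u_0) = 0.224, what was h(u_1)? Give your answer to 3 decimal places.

-0.007

The secant line through (2.300, 0.224) and (2.400, h(u_1)) crosses zero at u_2 = 2.397.
So (2.300, 0.224), (2.400, h(u_1)), (2.397, 0) are collinear:
h(u_1) = 0.224 · (2.400 − 2.397) / (2.300 − 2.397) = 0.224 · (0.00300)/(-0.09700) = -0.00693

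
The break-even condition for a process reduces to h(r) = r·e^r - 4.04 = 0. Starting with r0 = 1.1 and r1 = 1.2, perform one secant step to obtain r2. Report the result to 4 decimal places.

h(1.1) = -0.735417, h(1.2) = -0.055860
r2 = 1.200000 − (-0.055860)·(1.200000 − 1.100000) / (-0.055860 − (-0.735417)) = 1.200000 − (-0.005586)/(0.679558) = 1.208220

1.2082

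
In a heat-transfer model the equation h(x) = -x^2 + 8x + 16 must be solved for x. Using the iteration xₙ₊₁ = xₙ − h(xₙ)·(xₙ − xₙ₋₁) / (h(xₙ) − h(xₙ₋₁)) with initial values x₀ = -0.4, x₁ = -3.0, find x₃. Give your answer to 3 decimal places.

-1.641

h(-0.4) = 12.64000, h(-3.0) = -17.00000
x₂ = -3.00000 − (-17.00000)·(-3.00000 − (-0.40000)) / (-17.00000 − 12.64000) = -3.00000 − (44.20000)/(-29.64000) = -1.50877
h(-1.50877) = 1.65343
x₃ = -1.50877 − 1.65343·(-1.50877 − (-3.00000)) / (1.65343 − (-17.00000)) = -1.50877 − (2.46564)/(18.65343) = -1.64095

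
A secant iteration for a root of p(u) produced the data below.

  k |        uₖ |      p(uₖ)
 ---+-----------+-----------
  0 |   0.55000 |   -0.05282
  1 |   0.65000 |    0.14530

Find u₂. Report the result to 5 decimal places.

u₂ = 0.65000 − 0.14530·(0.65000 − 0.55000) / (0.14530 − (-0.05282))
   = 0.65000 − (0.0145300)/(0.1981200) = 0.5766606

0.57666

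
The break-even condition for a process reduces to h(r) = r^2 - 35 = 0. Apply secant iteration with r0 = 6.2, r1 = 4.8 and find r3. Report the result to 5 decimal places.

h(6.2) = 3.4400000, h(4.8) = -11.9600000
r2 = 4.8000000 − (-11.9600000)·(4.8000000 − 6.2000000) / (-11.9600000 − 3.4400000) = 4.8000000 − (16.7440000)/(-15.4000000) = 5.8872727
h(5.8872727) = -0.3400198
r3 = 5.8872727 − (-0.3400198)·(5.8872727 − 4.8000000) / (-0.3400198 − (-11.9600000)) = 5.8872727 − (-0.3696943)/(11.6199802) = 5.9190881

5.91909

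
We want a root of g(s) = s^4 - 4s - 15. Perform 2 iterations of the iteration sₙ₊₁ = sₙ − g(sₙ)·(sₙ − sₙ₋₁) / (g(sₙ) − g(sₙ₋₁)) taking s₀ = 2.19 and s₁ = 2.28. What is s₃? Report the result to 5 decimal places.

g(2.19) = -0.7574248, g(2.28) = 2.9033626
s₂ = 2.2800000 − 2.9033626·(2.2800000 − 2.1900000) / (2.9033626 − (-0.7574248)) = 2.2800000 − (0.2613026)/(3.6607873) = 2.2086212
g(2.2086212) = -0.0395268
s₃ = 2.2086212 − (-0.0395268)·(2.2086212 − 2.2800000) / (-0.0395268 − 2.9033626) = 2.2086212 − (0.0028214)/(-2.9428894) = 2.2095799

2.20958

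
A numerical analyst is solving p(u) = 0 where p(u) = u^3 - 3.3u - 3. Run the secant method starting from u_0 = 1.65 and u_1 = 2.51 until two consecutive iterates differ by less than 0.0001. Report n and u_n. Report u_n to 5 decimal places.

n = 6, u_n = 2.16469

p(1.65) = -3.9528750, p(2.51) = 4.5302510
u_2 = 2.5100000 − 4.5302510·(0.8600000)/(8.4831260) = 2.0507335;  |Δ| = 0.4592665
p(2.0507335) = -1.1430449
u_3 = 2.0507335 − (-1.1430449)·(-0.4592665)/(-5.6732959) = 2.1432656;  |Δ| = 0.0925322
p(2.1432656) = -0.2274983
u_4 = 2.1432656 − (-0.2274983)·(0.0925322)/(0.9155466) = 2.1662583;  |Δ| = 0.0229927
p(2.1662583) = 0.0168943
u_5 = 2.1662583 − 0.0168943·(0.0229927)/(0.2443927) = 2.1646689;  |Δ| = 0.0015894
p(2.1646689) = -0.0002202
u_6 = 2.1646689 − (-0.0002202)·(-0.0015894)/(-0.0171146) = 2.1646894;  |Δ| = 0.0000205
|u_6 − u_5| = 0.0000205 < 0.0001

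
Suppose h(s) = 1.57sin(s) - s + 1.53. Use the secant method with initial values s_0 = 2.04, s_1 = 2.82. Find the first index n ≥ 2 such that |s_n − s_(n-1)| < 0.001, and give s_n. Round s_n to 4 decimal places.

n = 5, s_n = 2.4865

h(2.04) = 0.890328, h(2.82) = -0.793758
s_2 = 2.820000 − (-0.793758)·(0.780000)/(-1.684086) = 2.452364;  |Δ| = 0.367636
h(2.452364) = 0.076066
s_3 = 2.452364 − 0.076066·(-0.367636)/(0.869823) = 2.484513;  |Δ| = 0.032150
h(2.484513) = 0.004453
s_4 = 2.484513 − 0.004453·(0.032150)/(-0.071612) = 2.486513;  |Δ| = 0.001999
h(2.486513) = -0.000033
s_5 = 2.486513 − (-0.000033)·(0.001999)/(-0.004487) = 2.486498;  |Δ| = 0.000015
|s_5 − s_4| = 0.000015 < 0.001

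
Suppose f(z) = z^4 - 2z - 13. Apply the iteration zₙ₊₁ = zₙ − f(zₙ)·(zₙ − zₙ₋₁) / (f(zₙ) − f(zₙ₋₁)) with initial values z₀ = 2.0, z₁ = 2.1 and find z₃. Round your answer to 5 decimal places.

f(2.0) = -1.0000000, f(2.1) = 2.2481000
z₂ = 2.1000000 − 2.2481000·(2.1000000 − 2.0000000) / (2.2481000 − (-1.0000000)) = 2.1000000 − (0.2248100)/(3.2481000) = 2.0307872
f(2.0307872) = -0.0534003
z₃ = 2.0307872 − (-0.0534003)·(2.0307872 − 2.1000000) / (-0.0534003 − 2.2481000) = 2.0307872 − (0.0036960)/(-2.3015003) = 2.0323931

2.03239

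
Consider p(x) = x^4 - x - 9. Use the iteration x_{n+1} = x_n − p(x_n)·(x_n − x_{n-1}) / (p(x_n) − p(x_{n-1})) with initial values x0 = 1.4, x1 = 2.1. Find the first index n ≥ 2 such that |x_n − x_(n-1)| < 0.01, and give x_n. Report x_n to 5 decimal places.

p(1.4) = -6.5584000, p(2.1) = 8.3481000
x2 = 2.1000000 − 8.3481000·(0.7000000)/(14.9065000) = 1.7079784;  |Δ| = 0.3920216
p(1.7079784) = -2.1979797
x3 = 1.7079784 − (-2.1979797)·(-0.3920216)/(-10.5460797) = 1.7896823;  |Δ| = 0.0817039
p(1.7896823) = -0.5307127
x4 = 1.7896823 − (-0.5307127)·(0.0817039)/(1.6672669) = 1.8156897;  |Δ| = 0.0260074
p(1.8156897) = 0.0527323
x5 = 1.8156897 − 0.0527323·(0.0260074)/(0.5834450) = 1.8133391;  |Δ| = 0.0023506
|x5 − x4| = 0.0023506 < 0.01

n = 5, x_n = 1.81334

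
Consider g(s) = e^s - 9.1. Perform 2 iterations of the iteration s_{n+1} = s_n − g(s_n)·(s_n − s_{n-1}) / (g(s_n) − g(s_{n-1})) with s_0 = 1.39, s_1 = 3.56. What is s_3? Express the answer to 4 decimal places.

g(1.39) = -5.085150, g(3.56) = 26.063197
s_2 = 3.560000 − 26.063197·(3.560000 − 1.390000) / (26.063197 − (-5.085150)) = 3.560000 − (56.557138)/(31.148347) = 1.744265
g(1.744265) = -3.378304
s_3 = 1.744265 − (-3.378304)·(1.744265 − 3.560000) / (-3.378304 − 26.063197) = 1.744265 − (6.134105)/(-29.441502) = 1.952614

1.9526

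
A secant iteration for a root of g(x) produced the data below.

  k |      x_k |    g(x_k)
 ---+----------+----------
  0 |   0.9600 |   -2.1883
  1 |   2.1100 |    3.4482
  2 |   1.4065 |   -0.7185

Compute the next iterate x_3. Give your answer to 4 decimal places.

1.5278

x_3 = 1.4065 − (-0.7185)·(1.4065 − 2.1100) / (-0.7185 − 3.4482)
   = 1.4065 − (0.505465)/(-4.166700) = 1.527811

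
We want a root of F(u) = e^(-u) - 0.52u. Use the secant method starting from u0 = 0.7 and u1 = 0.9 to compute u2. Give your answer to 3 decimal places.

0.837

F(0.7) = 0.13259, F(0.9) = -0.06143
u2 = 0.90000 − (-0.06143)·(0.90000 − 0.70000) / (-0.06143 − 0.13259) = 0.90000 − (-0.01229)/(-0.19402) = 0.83667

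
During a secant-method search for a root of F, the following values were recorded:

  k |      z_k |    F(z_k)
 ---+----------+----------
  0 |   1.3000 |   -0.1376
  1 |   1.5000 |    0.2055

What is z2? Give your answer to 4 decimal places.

z2 = 1.5000 − 0.2055·(1.5000 − 1.3000) / (0.2055 − (-0.1376))
   = 1.5000 − (0.041100)/(0.343100) = 1.380210

1.3802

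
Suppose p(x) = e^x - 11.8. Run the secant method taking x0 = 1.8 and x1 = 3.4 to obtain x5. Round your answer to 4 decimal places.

p(1.8) = -5.750353, p(3.4) = 18.164100
x2 = 3.400000 − 18.164100·(3.400000 − 1.800000) / (18.164100 − (-5.750353)) = 3.400000 − (29.062560)/(23.914453) = 2.184728
p(2.184728) = -2.911768
x3 = 2.184728 − (-2.911768)·(2.184728 − 3.400000) / (-2.911768 − 18.164100) = 2.184728 − (3.538589)/(-21.075868) = 2.352626
p(2.352626) = -1.286860
x4 = 2.352626 − (-1.286860)·(2.352626 − 2.184728) / (-1.286860 − (-2.911768)) = 2.352626 − (-0.216061)/(1.624907) = 2.485594
p(2.485594) = 0.208251
x5 = 2.485594 − 0.208251·(2.485594 − 2.352626) / (0.208251 − (-1.286860)) = 2.485594 − (0.027691)/(1.495111) = 2.467073

2.4671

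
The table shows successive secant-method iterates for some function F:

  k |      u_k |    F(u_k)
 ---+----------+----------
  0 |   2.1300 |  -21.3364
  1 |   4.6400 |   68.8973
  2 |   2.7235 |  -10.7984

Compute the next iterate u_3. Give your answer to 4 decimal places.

u_3 = 2.7235 − (-10.7984)·(2.7235 − 4.6400) / (-10.7984 − 68.8973)
   = 2.7235 − (20.695134)/(-79.695700) = 2.983177

2.9832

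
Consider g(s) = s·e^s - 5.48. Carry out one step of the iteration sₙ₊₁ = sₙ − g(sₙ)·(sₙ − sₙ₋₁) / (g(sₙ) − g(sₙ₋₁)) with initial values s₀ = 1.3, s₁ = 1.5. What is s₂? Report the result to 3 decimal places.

g(1.3) = -0.70991, g(1.5) = 1.24253
s₂ = 1.50000 − 1.24253·(1.50000 − 1.30000) / (1.24253 − (-0.70991)) = 1.50000 − (0.24851)/(1.95245) = 1.37272

1.373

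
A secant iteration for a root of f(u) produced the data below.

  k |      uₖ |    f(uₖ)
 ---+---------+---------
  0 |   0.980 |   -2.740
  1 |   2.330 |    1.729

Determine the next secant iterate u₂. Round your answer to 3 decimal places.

u₂ = 2.330 − 1.729·(2.330 − 0.980) / (1.729 − (-2.740))
   = 2.330 − (2.33415)/(4.46900) = 1.80770

1.808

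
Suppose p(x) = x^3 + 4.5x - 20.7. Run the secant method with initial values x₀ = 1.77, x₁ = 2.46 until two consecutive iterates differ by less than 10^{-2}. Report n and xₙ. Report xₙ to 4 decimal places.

p(1.77) = -7.189767, p(2.46) = 5.256936
x₂ = 2.460000 − 5.256936·(0.690000)/(12.446703) = 2.168575;  |Δ| = 0.291425
p(2.168575) = -0.743225
x₃ = 2.168575 − (-0.743225)·(-0.291425)/(-6.000161) = 2.204673;  |Δ| = 0.036098
p(2.204673) = -0.062981
x₄ = 2.204673 − (-0.062981)·(0.036098)/(0.680244) = 2.208015;  |Δ| = 0.003342
|x₄ − x₃| = 0.003342 < 10^{-2}

n = 4, xₙ = 2.2080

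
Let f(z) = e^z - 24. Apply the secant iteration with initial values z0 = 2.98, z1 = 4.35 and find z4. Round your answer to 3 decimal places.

3.180

f(2.98) = -4.31218, f(4.35) = 53.47846
z2 = 4.35000 − 53.47846·(4.35000 − 2.98000) / (53.47846 − (-4.31218)) = 4.35000 − (73.26549)/(57.79065) = 3.08223
f(3.08223) = -2.19312
z3 = 3.08223 − (-2.19312)·(3.08223 − 4.35000) / (-2.19312 − 53.47846) = 3.08223 − (2.78038)/(-55.67158) = 3.13217
f(3.13217) = -1.07637
z4 = 3.13217 − (-1.07637)·(3.13217 − 3.08223) / (-1.07637 − (-2.19312)) = 3.13217 − (-0.05376)/(1.11674) = 3.18031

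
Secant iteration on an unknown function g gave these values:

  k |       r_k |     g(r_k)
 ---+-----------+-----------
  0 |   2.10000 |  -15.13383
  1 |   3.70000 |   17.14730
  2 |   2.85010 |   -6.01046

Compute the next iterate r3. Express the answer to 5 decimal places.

3.07069

r3 = 2.85010 − (-6.01046)·(2.85010 − 3.70000) / (-6.01046 − 17.14730)
   = 2.85010 − (5.1082900)/(-23.1577600) = 3.0706865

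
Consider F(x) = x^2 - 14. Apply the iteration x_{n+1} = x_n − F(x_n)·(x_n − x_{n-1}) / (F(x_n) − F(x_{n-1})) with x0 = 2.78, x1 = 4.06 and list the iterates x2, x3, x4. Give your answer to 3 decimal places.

3.697, 3.740, 3.742

F(2.78) = -6.27160, F(4.06) = 2.48360
x2 = 4.06000 − 2.48360·(4.06000 − 2.78000) / (2.48360 − (-6.27160)) = 4.06000 − (3.17901)/(8.75520) = 3.69690
F(3.69690) = -0.33293
x3 = 3.69690 − (-0.33293)·(3.69690 − 4.06000) / (-0.33293 − 2.48360) = 3.69690 − (0.12089)/(-2.81653) = 3.73982
F(3.73982) = -0.01374
x4 = 3.73982 − (-0.01374)·(3.73982 − 3.69690) / (-0.01374 − (-0.33293)) = 3.73982 − (-0.00059)/(0.31918) = 3.74167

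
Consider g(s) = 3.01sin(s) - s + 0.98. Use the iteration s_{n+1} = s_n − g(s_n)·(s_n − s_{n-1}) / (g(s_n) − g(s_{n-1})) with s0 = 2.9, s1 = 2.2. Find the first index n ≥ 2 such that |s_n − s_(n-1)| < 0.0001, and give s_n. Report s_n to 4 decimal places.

n = 5, s_n = 2.5808

g(2.9) = -1.199860, g(2.2) = 1.213574
s2 = 2.200000 − 1.213574·(-0.700000)/(2.413434) = 2.551989;  |Δ| = 0.351989
g(2.551989) = 0.101667
s3 = 2.551989 − 0.101667·(0.351989)/(-1.111908) = 2.584173;  |Δ| = 0.032184
g(2.584173) = -0.011888
s4 = 2.584173 − (-0.011888)·(0.032184)/(-0.113554) = 2.580804;  |Δ| = 0.003369
g(2.580804) = 0.000079
s5 = 2.580804 − 0.000079·(-0.003369)/(0.011966) = 2.580826;  |Δ| = 0.000022
|s5 − s4| = 0.000022 < 0.0001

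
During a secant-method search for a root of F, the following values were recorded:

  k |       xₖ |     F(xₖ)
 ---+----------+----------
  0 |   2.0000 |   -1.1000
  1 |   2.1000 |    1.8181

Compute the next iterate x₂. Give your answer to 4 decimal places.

x₂ = 2.1000 − 1.8181·(2.1000 − 2.0000) / (1.8181 − (-1.1000))
   = 2.1000 − (0.181810)/(2.918100) = 2.037696

2.0377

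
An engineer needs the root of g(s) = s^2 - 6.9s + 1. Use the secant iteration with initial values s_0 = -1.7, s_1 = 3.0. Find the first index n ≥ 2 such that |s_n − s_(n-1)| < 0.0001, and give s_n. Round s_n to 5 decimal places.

g(-1.7) = 15.6200000, g(3.0) = -10.7000000
s_2 = 3.0000000 − (-10.7000000)·(4.7000000)/(-26.3200000) = 1.0892857;  |Δ| = 1.9107143
g(1.0892857) = -5.3295281
s_3 = 1.0892857 − (-5.3295281)·(-1.9107143)/(5.3704719) = -0.8068615;  |Δ| = 1.8961472
g(-0.8068615) = 7.2183698
s_4 = -0.8068615 − 7.2183698·(-1.8961472)/(12.5478979) = 0.2839261;  |Δ| = 1.0907876
g(0.2839261) = -0.8784763
s_5 = 0.2839261 − (-0.8784763)·(1.0907876)/(-8.0968461) = 0.1655799;  |Δ| = 0.1183462
g(0.1655799) = -0.1150848
s_6 = 0.1655799 − (-0.1150848)·(-0.1183462)/(0.7633915) = 0.1477387;  |Δ| = 0.0178412
g(0.1477387) = 0.0024298
s_7 = 0.1477387 − 0.0024298·(-0.0178412)/(0.1175145) = 0.1481076;  |Δ| = 0.0003689
g(0.1481076) = -0.0000064
s_8 = 0.1481076 − (-0.0000064)·(0.0003689)/(-0.0024362) = 0.1481066;  |Δ| = 0.0000010
|s_8 − s_7| = 0.0000010 < 0.0001

n = 8, s_n = 0.14811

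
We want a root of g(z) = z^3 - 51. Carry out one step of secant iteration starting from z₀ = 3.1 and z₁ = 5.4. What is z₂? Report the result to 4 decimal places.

g(3.1) = -21.209000, g(5.4) = 106.464000
z₂ = 5.400000 − 106.464000·(5.400000 − 3.100000) / (106.464000 − (-21.209000)) = 5.400000 − (244.867200)/(127.673000) = 3.482075

3.4821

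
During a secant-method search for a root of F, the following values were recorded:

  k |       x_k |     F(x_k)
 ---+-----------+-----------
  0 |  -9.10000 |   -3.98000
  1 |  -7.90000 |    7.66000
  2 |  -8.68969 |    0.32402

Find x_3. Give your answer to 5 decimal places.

x_3 = -8.68969 − 0.32402·(-8.68969 − (-7.90000)) / (0.32402 − 7.66000)
   = -8.68969 − (-0.2558754)/(-7.3359800) = -8.7245695

-8.72457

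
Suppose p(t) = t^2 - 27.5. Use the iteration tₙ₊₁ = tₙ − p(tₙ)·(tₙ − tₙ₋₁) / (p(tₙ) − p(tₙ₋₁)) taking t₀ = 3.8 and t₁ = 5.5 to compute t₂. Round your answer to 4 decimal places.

5.2043

p(3.8) = -13.060000, p(5.5) = 2.750000
t₂ = 5.500000 − 2.750000·(5.500000 − 3.800000) / (2.750000 − (-13.060000)) = 5.500000 − (4.675000)/(15.810000) = 5.204301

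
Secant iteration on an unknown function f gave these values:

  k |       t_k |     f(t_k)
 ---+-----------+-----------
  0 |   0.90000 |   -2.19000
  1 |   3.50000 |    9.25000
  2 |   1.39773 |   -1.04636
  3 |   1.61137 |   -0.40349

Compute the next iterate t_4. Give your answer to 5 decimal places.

t_4 = 1.61137 − (-0.40349)·(1.61137 − 1.39773) / (-0.40349 − (-1.04636))
   = 1.61137 − (-0.0862016)/(0.6428700) = 1.7454587

1.74546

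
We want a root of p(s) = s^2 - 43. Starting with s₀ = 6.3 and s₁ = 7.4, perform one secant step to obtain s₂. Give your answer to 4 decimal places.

p(6.3) = -3.310000, p(7.4) = 11.760000
s₂ = 7.400000 − 11.760000·(7.400000 − 6.300000) / (11.760000 − (-3.310000)) = 7.400000 − (12.936000)/(15.070000) = 6.541606

6.5416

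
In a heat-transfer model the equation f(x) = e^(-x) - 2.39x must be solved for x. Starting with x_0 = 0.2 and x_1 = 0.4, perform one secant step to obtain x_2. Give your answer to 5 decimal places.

0.30879

f(0.2) = 0.3407308, f(0.4) = -0.2856800
x_2 = 0.4000000 − (-0.2856800)·(0.4000000 − 0.2000000) / (-0.2856800 − 0.3407308) = 0.4000000 − (-0.0571360)/(-0.6264107) = 0.3087883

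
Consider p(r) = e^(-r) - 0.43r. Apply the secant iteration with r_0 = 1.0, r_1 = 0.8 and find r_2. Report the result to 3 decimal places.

p(1.0) = -0.06212, p(0.8) = 0.10533
r_2 = 0.80000 − 0.10533·(0.80000 − 1.00000) / (0.10533 − (-0.06212)) = 0.80000 − (-0.02107)/(0.16745) = 0.92580

0.926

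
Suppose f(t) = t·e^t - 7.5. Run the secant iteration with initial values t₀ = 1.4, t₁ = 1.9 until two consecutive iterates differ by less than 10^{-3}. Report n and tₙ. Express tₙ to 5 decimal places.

f(1.4) = -1.8227200, f(1.9) = 5.2031994
t₂ = 1.9000000 − 5.2031994·(0.5000000)/(7.0259195) = 1.5297140;  |Δ| = 0.3702860
f(1.5297140) = -0.4375306
t₃ = 1.5297140 − (-0.4375306)·(-0.3702860)/(-5.6407300) = 1.5584357;  |Δ| = 0.0287217
f(1.5584357) = -0.0952753
t₄ = 1.5584357 − (-0.0952753)·(0.0287217)/(0.3422553) = 1.5664311;  |Δ| = 0.0079954
f(1.5664311) = 0.0024600
t₅ = 1.5664311 − 0.0024600·(0.0079954)/(0.0977353) = 1.5662299;  |Δ| = 0.0002012
|t₅ − t₄| = 0.0002012 < 10^{-3}

n = 5, tₙ = 1.56623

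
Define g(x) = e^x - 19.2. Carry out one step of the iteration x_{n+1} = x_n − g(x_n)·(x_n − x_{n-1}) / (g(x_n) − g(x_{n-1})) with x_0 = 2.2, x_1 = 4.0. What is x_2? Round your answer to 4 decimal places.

g(2.2) = -10.174987, g(4.0) = 35.398150
x_2 = 4.000000 − 35.398150·(4.000000 − 2.200000) / (35.398150 − (-10.174987)) = 4.000000 − (63.716670)/(45.573137) = 2.601881

2.6019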